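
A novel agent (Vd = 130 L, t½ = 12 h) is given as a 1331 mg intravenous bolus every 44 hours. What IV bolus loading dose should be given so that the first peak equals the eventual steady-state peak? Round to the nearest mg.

1445 mg

f = (1/2)^(44/12) ≈ 0.078745; accumulation ratio R = 1/(1−f) ≈ 1.08548.
Loading dose to hit Cmax,ss on first dose: D_load = D_maint·R ≈ 1331 × 1.08548 ≈ 1444.77 mg.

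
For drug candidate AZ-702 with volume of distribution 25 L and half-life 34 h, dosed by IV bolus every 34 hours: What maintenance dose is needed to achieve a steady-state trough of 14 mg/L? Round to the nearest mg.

350 mg

τ/t½ = 34/34 ≈ 1, so f = (1/2)^(34/34) ≈ 0.500000.
Cmin,ss = (D/Vd)·f/(1−f), so D = Cmin,ss·Vd·(1−f)/f.
D = 14 × 25 × (1−f)/f ≈ 14 × 25 × 1.00000 ≈ 350.00 mg.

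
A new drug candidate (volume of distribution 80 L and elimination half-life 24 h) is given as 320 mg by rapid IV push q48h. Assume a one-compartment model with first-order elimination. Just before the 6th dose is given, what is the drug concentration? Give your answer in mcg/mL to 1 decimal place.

1.3 mcg/mL

f = (1/2)^(τ/t½) = (1/2)^(48/24) ≈ 0.2500.
C₀ = D/Vd = 320/80 ≈ 4.000 mcg/mL.
Before the 6th dose, 5 doses have been given. Superposition: Cmin = C₀·(f + f² + … + f^5).
≈ 4.000 × (0.2500 + 0.0625 + 0.0156 + 0.0039 + 0.0010) ≈ 4.000 × 0.3330 ≈ 1.332 mcg/mL.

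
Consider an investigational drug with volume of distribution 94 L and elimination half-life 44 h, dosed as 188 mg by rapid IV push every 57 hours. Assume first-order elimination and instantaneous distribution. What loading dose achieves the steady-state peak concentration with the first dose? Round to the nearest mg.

f = (1/2)^(57/44) ≈ 0.407408; accumulation ratio R = 1/(1−f) ≈ 1.68750.
Loading dose to hit Cmax,ss on first dose: D_load = D_maint·R ≈ 188 × 1.68750 ≈ 317.25 mg.

317 mg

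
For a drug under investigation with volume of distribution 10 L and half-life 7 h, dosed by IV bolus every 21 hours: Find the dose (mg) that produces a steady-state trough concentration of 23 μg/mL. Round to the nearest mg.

τ/t½ = 21/7 ≈ 3, so f = (1/2)^(21/7) ≈ 0.125000.
Cmin,ss = (D/Vd)·f/(1−f), so D = Cmin,ss·Vd·(1−f)/f.
D = 23 × 10 × (1−f)/f ≈ 23 × 10 × 7.00000 ≈ 1610.00 mg.

1610 mg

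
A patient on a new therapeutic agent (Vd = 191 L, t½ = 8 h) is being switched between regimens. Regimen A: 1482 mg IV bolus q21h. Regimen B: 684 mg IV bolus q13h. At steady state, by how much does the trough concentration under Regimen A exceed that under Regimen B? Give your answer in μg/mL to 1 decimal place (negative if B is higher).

Regimen A: f = (1/2)^(21/8) ≈ 0.1621; Cmin,ss = (1482/191)·f/(1−f) ≈ 1.501 μg/mL.
Regimen B: f = (1/2)^(13/8) ≈ 0.3242; Cmin,ss = (684/191)·f/(1−f) ≈ 1.718 μg/mL.
Difference ≈ 1.501 − 1.718 ≈ -0.217 μg/mL.

-0.2 μg/mL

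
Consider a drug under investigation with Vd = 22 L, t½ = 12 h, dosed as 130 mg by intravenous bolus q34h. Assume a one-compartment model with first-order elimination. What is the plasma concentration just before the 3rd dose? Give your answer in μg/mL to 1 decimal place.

0.9 μg/mL

f = (1/2)^(τ/t½) = (1/2)^(34/12) ≈ 0.1403.
C₀ = D/Vd = 130/22 ≈ 5.909 μg/mL.
Before the 3rd dose, 2 doses have been given. Superposition: Cmin = C₀·(f + f²).
≈ 5.909 × (0.1403 + 0.0197) ≈ 5.909 × 0.1600 ≈ 0.945 μg/mL.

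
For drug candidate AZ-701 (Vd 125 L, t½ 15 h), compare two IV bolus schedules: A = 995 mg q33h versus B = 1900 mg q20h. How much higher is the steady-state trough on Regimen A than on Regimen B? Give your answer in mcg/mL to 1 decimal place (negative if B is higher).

Regimen A: f = (1/2)^(33/15) ≈ 0.2176; Cmin,ss = (995/125)·f/(1−f) ≈ 2.214 mcg/mL.
Regimen B: f = (1/2)^(20/15) ≈ 0.3969; Cmin,ss = (1900/125)·f/(1−f) ≈ 10.003 mcg/mL.
Difference ≈ 2.214 − 10.003 ≈ -7.789 mcg/mL.

-7.8 mcg/mL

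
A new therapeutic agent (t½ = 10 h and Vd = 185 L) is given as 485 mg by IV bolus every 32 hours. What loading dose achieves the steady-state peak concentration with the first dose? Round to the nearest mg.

f = (1/2)^(32/10) ≈ 0.108819; accumulation ratio R = 1/(1−f) ≈ 1.12211.
Loading dose to hit Cmax,ss on first dose: D_load = D_maint·R ≈ 485 × 1.12211 ≈ 544.22 mg.

544 mg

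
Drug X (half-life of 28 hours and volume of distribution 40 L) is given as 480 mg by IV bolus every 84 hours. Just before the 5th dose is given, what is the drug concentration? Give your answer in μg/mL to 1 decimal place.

f = (1/2)^(τ/t½) = (1/2)^(84/28) ≈ 0.1250.
C₀ = D/Vd = 480/40 ≈ 12.000 μg/mL.
Before the 5th dose, 4 doses have been given. Superposition: Cmin = C₀·(f + f² + … + f^4).
≈ 12.000 × (0.1250 + 0.0156 + 0.0020 + 0.0002) ≈ 12.000 × 0.1428 ≈ 1.714 μg/mL.

1.7 μg/mL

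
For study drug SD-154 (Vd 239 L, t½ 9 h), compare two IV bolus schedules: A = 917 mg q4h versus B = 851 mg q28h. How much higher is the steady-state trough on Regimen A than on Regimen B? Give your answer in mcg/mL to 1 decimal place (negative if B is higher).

Regimen A: f = (1/2)^(4/9) ≈ 0.7349; Cmin,ss = (917/239)·f/(1−f) ≈ 10.636 mcg/mL.
Regimen B: f = (1/2)^(28/9) ≈ 0.1157; Cmin,ss = (851/239)·f/(1−f) ≈ 0.466 mcg/mL.
Difference ≈ 10.636 − 0.466 ≈ 10.170 mcg/mL.

10.2 mcg/mL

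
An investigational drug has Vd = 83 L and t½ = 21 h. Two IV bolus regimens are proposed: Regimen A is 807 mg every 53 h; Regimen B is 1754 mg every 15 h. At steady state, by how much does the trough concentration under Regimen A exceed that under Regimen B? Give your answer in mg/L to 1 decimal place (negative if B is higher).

-30.9 mg/L

Regimen A: f = (1/2)^(53/21) ≈ 0.1739; Cmin,ss = (807/83)·f/(1−f) ≈ 2.047 mg/L.
Regimen B: f = (1/2)^(15/21) ≈ 0.6095; Cmin,ss = (1754/83)·f/(1−f) ≈ 32.984 mg/L.
Difference ≈ 2.047 − 32.984 ≈ -30.937 mg/L.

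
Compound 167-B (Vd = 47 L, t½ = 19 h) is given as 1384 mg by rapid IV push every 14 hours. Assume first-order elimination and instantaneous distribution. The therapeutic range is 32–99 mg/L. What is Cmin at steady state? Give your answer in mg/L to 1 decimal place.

44.2 mg/L

τ/t½ = 14/19 ≈ 0.73684, so fraction remaining f = (1/2)^(14/19) ≈ 0.6001.
Accumulation ratio R = 1/(1 − f) ≈ 1/0.3999 ≈ 2.5006.
Each bolus raises the concentration by D/Vd = 1384/47 ≈ 29.447 mg/L.
Steady-state peak Cmax,ss = C₀·R ≈ 29.447 × 2.5006 ≈ 73.635 mg/L.
Steady-state trough Cmin,ss = Cmax,ss·f ≈ 73.635 × 0.6001 ≈ 44.188 mg/L.
Trough 44.2 mg/L vs MEC 32 mg/L: adequate.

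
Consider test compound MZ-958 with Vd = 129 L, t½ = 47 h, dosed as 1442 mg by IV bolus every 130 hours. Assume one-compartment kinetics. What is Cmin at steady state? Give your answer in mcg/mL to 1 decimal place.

k = ln2/t½ = ln2/47 ≈ 0.014748 h⁻¹; fraction remaining f = e^(−kτ) = e^(−0.014748×130) ≈ 0.1470.
Each bolus raises the concentration by D/Vd = 1442/129 ≈ 11.178 mcg/mL.
Steady-state trough Cmin,ss = C₀·f/(1−f) ≈ 11.178 × 0.1470/0.8530 ≈ 1.926 mcg/mL.

1.9 mcg/mL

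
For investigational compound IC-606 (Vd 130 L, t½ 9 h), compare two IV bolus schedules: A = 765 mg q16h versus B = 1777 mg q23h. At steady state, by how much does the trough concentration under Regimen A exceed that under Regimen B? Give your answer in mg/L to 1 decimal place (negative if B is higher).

Regimen A: f = (1/2)^(16/9) ≈ 0.2916; Cmin,ss = (765/130)·f/(1−f) ≈ 2.422 mg/L.
Regimen B: f = (1/2)^(23/9) ≈ 0.1701; Cmin,ss = (1777/130)·f/(1−f) ≈ 2.802 mg/L.
Difference ≈ 2.422 − 2.802 ≈ -0.380 mg/L.

-0.4 mg/L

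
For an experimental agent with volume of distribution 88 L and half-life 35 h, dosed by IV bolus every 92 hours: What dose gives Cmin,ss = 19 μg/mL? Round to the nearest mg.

τ/t½ = 92/35 ≈ 2.6286, so f = (1/2)^(92/35) ≈ 0.161704.
Cmin,ss = (D/Vd)·f/(1−f), so D = Cmin,ss·Vd·(1−f)/f.
D = 19 × 88 × (1−f)/f ≈ 19 × 88 × 5.18414 ≈ 8667.88 mg.

8668 mg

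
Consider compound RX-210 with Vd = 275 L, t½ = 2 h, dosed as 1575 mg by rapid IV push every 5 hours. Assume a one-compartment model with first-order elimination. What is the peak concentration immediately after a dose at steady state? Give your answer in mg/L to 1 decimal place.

k = ln2/t½ = ln2/2 ≈ 0.346574 h⁻¹; fraction remaining f = e^(−kτ) = e^(−0.346574×5) ≈ 0.1768.
Accumulation ratio R = 1/(1 − f) ≈ 1/0.8232 ≈ 1.2148.
Single-dose peak C₀ = D/Vd = 1575/275 ≈ 5.727 mg/L.
Steady-state peak Cmax,ss = C₀·R ≈ 5.727 × 1.2148 ≈ 6.957 mg/L.

7.0 mg/L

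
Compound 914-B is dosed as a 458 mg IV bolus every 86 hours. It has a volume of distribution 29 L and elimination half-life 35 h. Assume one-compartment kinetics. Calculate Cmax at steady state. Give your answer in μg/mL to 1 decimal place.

19.3 μg/mL

Over one 86-h interval, 86/35 ≈ 2.4571 half-lives elapse, leaving f ≈ 0.1821 of each dose.
At steady state, accumulation factor R = 1/(1 − e^(−kτ)) ≈ 1.2226.
Each bolus raises the concentration by D/Vd = 458/29 ≈ 15.793 μg/mL.
Cmax,ss = C₀/(1 − f) ≈ 15.793/0.8179 ≈ 19.309 μg/mL.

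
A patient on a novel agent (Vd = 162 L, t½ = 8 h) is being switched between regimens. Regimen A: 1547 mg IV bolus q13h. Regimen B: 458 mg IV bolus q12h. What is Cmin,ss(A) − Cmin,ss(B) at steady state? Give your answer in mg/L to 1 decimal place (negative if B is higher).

3.0 mg/L

Regimen A: f = (1/2)^(13/8) ≈ 0.3242; Cmin,ss = (1547/162)·f/(1−f) ≈ 4.581 mg/L.
Regimen B: f = (1/2)^(12/8) ≈ 0.3536; Cmin,ss = (458/162)·f/(1−f) ≈ 1.547 mg/L.
Difference ≈ 4.581 − 1.547 ≈ 3.034 mg/L.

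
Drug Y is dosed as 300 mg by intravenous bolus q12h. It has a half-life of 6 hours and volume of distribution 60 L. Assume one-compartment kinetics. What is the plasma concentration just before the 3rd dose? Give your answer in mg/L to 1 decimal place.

1.6 mg/L

f = (1/2)^(τ/t½) = (1/2)^(12/6) ≈ 0.2500.
C₀ = D/Vd = 300/60 ≈ 5.000 mg/L.
Before the 3rd dose, 2 doses have been given. Superposition: Cmin = C₀·(f + f²).
≈ 5.000 × (0.2500 + 0.0625) ≈ 5.000 × 0.3125 ≈ 1.562 mg/L.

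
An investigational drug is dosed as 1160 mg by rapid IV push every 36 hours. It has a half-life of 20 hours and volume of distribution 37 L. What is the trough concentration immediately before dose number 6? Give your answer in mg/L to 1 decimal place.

f = (1/2)^(τ/t½) = (1/2)^(36/20) ≈ 0.2872.
C₀ = D/Vd = 1160/37 ≈ 31.351 mg/L.
Before the 6th dose, 5 doses have been given. Superposition: Cmin = C₀·(f + f² + … + f^5).
≈ 31.351 × (0.2872 + 0.0825 + 0.0237 + 0.0068 + 0.0020) ≈ 31.351 × 0.4022 ≈ 12.609 mg/L.

12.6 mg/L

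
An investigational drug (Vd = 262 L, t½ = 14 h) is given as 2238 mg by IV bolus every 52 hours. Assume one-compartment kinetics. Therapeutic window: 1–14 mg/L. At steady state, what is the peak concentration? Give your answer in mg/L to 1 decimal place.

9.2 mg/L

Over one 52-h interval, 52/14 ≈ 3.7143 half-lives elapse, leaving f ≈ 0.0762 of each dose.
Accumulation ratio R = 1/(1 − f) ≈ 1/0.9238 ≈ 1.0825.
Each bolus raises the concentration by D/Vd = 2238/262 ≈ 8.542 mg/L.
Steady-state peak Cmax,ss = C₀·R ≈ 8.542 × 1.0825 ≈ 9.247 mg/L.
Peak 9.2 mg/L vs MTC 14 mg/L: below toxic threshold.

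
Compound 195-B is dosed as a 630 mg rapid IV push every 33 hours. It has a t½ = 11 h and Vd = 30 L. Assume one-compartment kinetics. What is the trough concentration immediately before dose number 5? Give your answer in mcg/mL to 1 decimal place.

f = (1/2)^(τ/t½) = (1/2)^(33/11) ≈ 0.1250.
C₀ = D/Vd = 630/30 ≈ 21.000 mcg/mL.
Before the 5th dose, 4 doses have been given. Superposition: Cmin = C₀·(f + f² + … + f^4).
≈ 21.000 × (0.1250 + 0.0156 + 0.0020 + 0.0002) ≈ 21.000 × 0.1428 ≈ 2.999 mcg/mL.

3.0 mcg/mL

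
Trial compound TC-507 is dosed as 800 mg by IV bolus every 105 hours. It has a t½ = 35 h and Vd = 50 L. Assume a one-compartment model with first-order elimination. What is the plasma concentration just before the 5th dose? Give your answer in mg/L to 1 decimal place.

f = (1/2)^(τ/t½) = (1/2)^(105/35) ≈ 0.1250.
C₀ = D/Vd = 800/50 ≈ 16.000 mg/L.
Before the 5th dose, 4 doses have been given. Superposition: Cmin = C₀·(f + f² + … + f^4).
≈ 16.000 × (0.1250 + 0.0156 + 0.0020 + 0.0002) ≈ 16.000 × 0.1428 ≈ 2.285 mg/L.

2.3 mg/L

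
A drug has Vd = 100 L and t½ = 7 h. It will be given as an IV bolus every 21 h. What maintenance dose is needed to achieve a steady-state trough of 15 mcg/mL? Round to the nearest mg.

10500 mg

τ/t½ = 21/7 ≈ 3, so f = (1/2)^(21/7) ≈ 0.125000.
Cmin,ss = (D/Vd)·f/(1−f), so D = Cmin,ss·Vd·(1−f)/f.
D = 15 × 100 × (1−f)/f ≈ 15 × 100 × 7.00000 ≈ 10500.00 mg.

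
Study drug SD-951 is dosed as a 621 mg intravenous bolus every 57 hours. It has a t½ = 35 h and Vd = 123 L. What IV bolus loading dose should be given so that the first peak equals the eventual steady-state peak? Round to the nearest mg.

918 mg

f = (1/2)^(57/35) ≈ 0.323408; accumulation ratio R = 1/(1−f) ≈ 1.47800.
Loading dose to hit Cmax,ss on first dose: D_load = D_maint·R ≈ 621 × 1.47800 ≈ 917.84 mg.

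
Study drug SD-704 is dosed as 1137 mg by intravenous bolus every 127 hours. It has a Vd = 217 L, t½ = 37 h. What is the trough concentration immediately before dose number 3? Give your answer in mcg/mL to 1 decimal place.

f = (1/2)^(τ/t½) = (1/2)^(127/37) ≈ 0.0926.
C₀ = D/Vd = 1137/217 ≈ 5.240 mcg/mL.
Before the 3rd dose, 2 doses have been given. Superposition: Cmin = C₀·(f + f²).
≈ 5.240 × (0.0926 + 0.0086) ≈ 5.240 × 0.1012 ≈ 0.530 mcg/mL.

0.5 mcg/mL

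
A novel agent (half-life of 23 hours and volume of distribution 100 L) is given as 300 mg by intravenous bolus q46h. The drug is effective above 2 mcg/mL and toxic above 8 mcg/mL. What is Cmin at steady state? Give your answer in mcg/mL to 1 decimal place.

The dosing interval is 2 half-lives, so f = 2^(−2) = 0.25.
Accumulation ratio R = 1/(1 − f) = 1/0.75 = 4/3.
Single-dose peak C₀ = D/Vd = 300/100 = 3 mcg/mL.
Steady-state peak Cmax,ss = C₀·R = 3 × 4/3 ≈ 4.000 mcg/mL.
Steady-state trough Cmin,ss = Cmax,ss·f ≈ 4.000 × 0.25 ≈ 1.000 mcg/mL.
Trough 1.0 mcg/mL vs MEC 2 mcg/mL: subtherapeutic.

1.0 mcg/mL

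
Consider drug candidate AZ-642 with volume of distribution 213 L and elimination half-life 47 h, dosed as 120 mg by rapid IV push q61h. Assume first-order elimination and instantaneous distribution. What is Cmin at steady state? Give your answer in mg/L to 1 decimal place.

0.4 mg/L

Over one 61-h interval, 61/47 ≈ 1.2979 half-lives elapse, leaving f ≈ 0.4067 of each dose.
At steady state, accumulation factor R = 1/(1 − e^(−kτ)) ≈ 1.6855.
Single-dose peak C₀ = D/Vd = 120/213 ≈ 0.563 mg/L.
Steady-state peak Cmax,ss = C₀·R ≈ 0.563 × 1.6855 ≈ 0.949 mg/L.
One interval later, Cmin,ss = Cmax,ss·e^(−kτ) ≈ 0.949 × 0.4067 ≈ 0.386 mg/L.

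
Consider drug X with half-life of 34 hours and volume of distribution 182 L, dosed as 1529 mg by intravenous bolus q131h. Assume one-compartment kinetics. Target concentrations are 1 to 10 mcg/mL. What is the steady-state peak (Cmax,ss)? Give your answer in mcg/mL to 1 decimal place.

9.0 mcg/mL

Over one 131-h interval, 131/34 ≈ 3.8529 half-lives elapse, leaving f ≈ 0.0692 of each dose.
At steady state, accumulation factor R = 1/(1 − e^(−kτ)) ≈ 1.0743.
Single-dose peak C₀ = D/Vd = 1529/182 ≈ 8.401 mcg/mL.
Cmax,ss = C₀/(1 − f) ≈ 8.401/0.9308 ≈ 9.026 mcg/mL.
Peak 9.0 mcg/mL vs MTC 10 mcg/mL: below toxic threshold.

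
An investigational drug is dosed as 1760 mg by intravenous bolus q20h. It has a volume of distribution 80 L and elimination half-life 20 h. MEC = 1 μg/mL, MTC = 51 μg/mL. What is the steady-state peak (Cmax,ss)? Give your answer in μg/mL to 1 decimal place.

44.0 μg/mL

τ = 20 h = 1 half-life, so f = (1/2)^1 = 0.5.
At steady state, R = 1/(1 − 0.5) = 2/1.
Single-dose peak C₀ = D/Vd = 1760/80 = 22 μg/mL.
Steady-state peak Cmax,ss = C₀·R = 22 × 2/1 ≈ 44.000 μg/mL.
Peak 44.0 μg/mL vs MTC 51 μg/mL: below toxic threshold.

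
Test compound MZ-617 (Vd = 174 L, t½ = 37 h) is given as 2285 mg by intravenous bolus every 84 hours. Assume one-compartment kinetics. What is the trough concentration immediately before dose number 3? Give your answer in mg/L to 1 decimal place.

3.3 mg/L

f = (1/2)^(τ/t½) = (1/2)^(84/37) ≈ 0.2073.
C₀ = D/Vd = 2285/174 ≈ 13.132 mg/L.
Before the 3rd dose, 2 doses have been given. Superposition: Cmin = C₀·(f + f²).
≈ 13.132 × (0.2073 + 0.0430) ≈ 13.132 × 0.2503 ≈ 3.287 mg/L.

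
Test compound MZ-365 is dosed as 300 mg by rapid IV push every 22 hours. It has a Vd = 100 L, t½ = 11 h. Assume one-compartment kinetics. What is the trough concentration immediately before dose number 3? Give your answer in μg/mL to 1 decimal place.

f = (1/2)^(τ/t½) = (1/2)^(22/11) ≈ 0.2500.
C₀ = D/Vd = 300/100 ≈ 3.000 μg/mL.
Before the 3rd dose, 2 doses have been given. Superposition: Cmin = C₀·(f + f²).
≈ 3.000 × (0.2500 + 0.0625) ≈ 3.000 × 0.3125 ≈ 0.938 μg/mL.

0.9 μg/mL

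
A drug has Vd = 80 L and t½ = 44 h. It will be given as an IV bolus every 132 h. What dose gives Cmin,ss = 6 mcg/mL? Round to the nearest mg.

3360 mg

τ/t½ = 132/44 ≈ 3, so f = (1/2)^(132/44) ≈ 0.125000.
Cmin,ss = (D/Vd)·f/(1−f), so D = Cmin,ss·Vd·(1−f)/f.
D = 6 × 80 × (1−f)/f ≈ 6 × 80 × 7.00000 ≈ 3360.00 mg.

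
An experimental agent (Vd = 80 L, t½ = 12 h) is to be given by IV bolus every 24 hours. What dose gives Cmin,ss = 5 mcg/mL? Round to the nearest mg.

1200 mg

τ/t½ = 24/12 ≈ 2, so f = (1/2)^(24/12) ≈ 0.250000.
Cmin,ss = (D/Vd)·f/(1−f), so D = Cmin,ss·Vd·(1−f)/f.
D = 5 × 80 × (1−f)/f ≈ 5 × 80 × 3.00000 ≈ 1200.00 mg.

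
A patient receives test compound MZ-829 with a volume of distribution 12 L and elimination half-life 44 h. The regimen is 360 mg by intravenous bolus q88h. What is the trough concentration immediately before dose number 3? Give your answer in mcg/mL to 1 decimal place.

9.4 mcg/mL

f = (1/2)^(τ/t½) = (1/2)^(88/44) ≈ 0.2500.
C₀ = D/Vd = 360/12 ≈ 30.000 mcg/mL.
Before the 3rd dose, 2 doses have been given. Superposition: Cmin = C₀·(f + f²).
≈ 30.000 × (0.2500 + 0.0625) ≈ 30.000 × 0.3125 ≈ 9.375 mcg/mL.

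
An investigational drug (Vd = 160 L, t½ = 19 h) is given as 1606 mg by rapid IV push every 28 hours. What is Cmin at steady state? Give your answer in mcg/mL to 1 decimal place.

5.6 mcg/mL

k = ln2/t½ = ln2/19 ≈ 0.036481 h⁻¹; fraction remaining f = e^(−kτ) = e^(−0.036481×28) ≈ 0.3601.
At steady state, accumulation factor R = 1/(1 − e^(−kτ)) ≈ 1.5627.
Each bolus raises the concentration by D/Vd = 1606/160 ≈ 10.037 mcg/mL.
Steady-state peak Cmax,ss = C₀·R ≈ 10.037 × 1.5627 ≈ 15.685 mcg/mL.
Steady-state trough Cmin,ss = Cmax,ss·f ≈ 15.685 × 0.3601 ≈ 5.648 mcg/mL.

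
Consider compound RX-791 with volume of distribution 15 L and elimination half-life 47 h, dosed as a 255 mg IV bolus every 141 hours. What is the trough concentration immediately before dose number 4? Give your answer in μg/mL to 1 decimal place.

f = (1/2)^(τ/t½) = (1/2)^(141/47) ≈ 0.1250.
C₀ = D/Vd = 255/15 ≈ 17.000 μg/mL.
Before the 4th dose, 3 doses have been given. Superposition: Cmin = C₀·(f + f² + … + f^3).
≈ 17.000 × (0.1250 + 0.0156 + 0.0020) ≈ 17.000 × 0.1426 ≈ 2.424 μg/mL.

2.4 μg/mL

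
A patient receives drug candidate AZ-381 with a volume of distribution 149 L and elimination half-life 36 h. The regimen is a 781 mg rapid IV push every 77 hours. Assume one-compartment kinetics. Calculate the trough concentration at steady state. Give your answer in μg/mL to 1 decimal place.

k = ln2/t½ = ln2/36 ≈ 0.019254 h⁻¹; fraction remaining f = e^(−kτ) = e^(−0.019254×77) ≈ 0.2271.
Single-dose peak C₀ = D/Vd = 781/149 ≈ 5.242 μg/mL.
Steady-state trough Cmin,ss = C₀·f/(1−f) ≈ 5.242 × 0.2271/0.7729 ≈ 1.540 μg/mL.

1.5 μg/mL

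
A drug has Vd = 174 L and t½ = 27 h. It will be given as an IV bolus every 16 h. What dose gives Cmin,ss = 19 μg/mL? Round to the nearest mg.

1679 mg

τ/t½ = 16/27 ≈ 0.59259, so f = (1/2)^(16/27) ≈ 0.663150.
Cmin,ss = (D/Vd)·f/(1−f), so D = Cmin,ss·Vd·(1−f)/f.
D = 19 × 174 × (1−f)/f ≈ 19 × 174 × 0.50795 ≈ 1679.28 mg.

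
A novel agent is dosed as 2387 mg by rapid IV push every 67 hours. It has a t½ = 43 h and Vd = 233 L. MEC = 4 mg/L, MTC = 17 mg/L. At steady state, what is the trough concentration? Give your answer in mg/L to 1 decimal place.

τ/t½ = 67/43 ≈ 1.5581, so fraction remaining f = (1/2)^(67/43) ≈ 0.3396.
Accumulation ratio R = 1/(1 − f) ≈ 1/0.6604 ≈ 1.5142.
Each bolus raises the concentration by D/Vd = 2387/233 ≈ 10.245 mg/L.
Steady-state peak Cmax,ss = C₀·R ≈ 10.245 × 1.5142 ≈ 15.513 mg/L.
One interval later, Cmin,ss = Cmax,ss·e^(−kτ) ≈ 15.513 × 0.3396 ≈ 5.268 mg/L.
Trough 5.3 mg/L vs MEC 4 mg/L: adequate.

5.3 mg/L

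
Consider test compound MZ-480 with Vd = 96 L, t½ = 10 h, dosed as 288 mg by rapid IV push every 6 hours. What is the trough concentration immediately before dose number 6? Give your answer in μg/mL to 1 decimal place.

f = (1/2)^(τ/t½) = (1/2)^(6/10) ≈ 0.6598.
C₀ = D/Vd = 288/96 ≈ 3.000 μg/mL.
Before the 6th dose, 5 doses have been given. Superposition: Cmin = C₀·(f + f² + … + f^5).
≈ 3.000 × (0.6598 + 0.4353 + 0.2872 + 0.1895 + 0.1250) ≈ 3.000 × 1.6968 ≈ 5.090 μg/mL.

5.1 μg/mL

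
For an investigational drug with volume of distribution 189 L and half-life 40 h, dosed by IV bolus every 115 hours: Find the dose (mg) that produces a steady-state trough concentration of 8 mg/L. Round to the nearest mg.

τ/t½ = 115/40 ≈ 2.875, so f = (1/2)^(115/40) ≈ 0.136313.
Cmin,ss = (D/Vd)·f/(1−f), so D = Cmin,ss·Vd·(1−f)/f.
D = 8 × 189 × (1−f)/f ≈ 8 × 189 × 6.33606 ≈ 9580.12 mg.

9580 mg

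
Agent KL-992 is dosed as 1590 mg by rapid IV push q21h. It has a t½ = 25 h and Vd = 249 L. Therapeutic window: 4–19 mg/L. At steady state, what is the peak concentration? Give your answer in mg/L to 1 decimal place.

k = ln2/t½ = ln2/25 ≈ 0.027726 h⁻¹; fraction remaining f = e^(−kτ) = e^(−0.027726×21) ≈ 0.5586.
Accumulation ratio R = 1/(1 − f) ≈ 1/0.4414 ≈ 2.2655.
Each bolus raises the concentration by D/Vd = 1590/249 ≈ 6.386 mg/L.
Steady-state peak Cmax,ss = C₀·R ≈ 6.386 × 2.2655 ≈ 14.467 mg/L.
Peak 14.5 mg/L vs MTC 19 mg/L: below toxic threshold.

14.5 mg/L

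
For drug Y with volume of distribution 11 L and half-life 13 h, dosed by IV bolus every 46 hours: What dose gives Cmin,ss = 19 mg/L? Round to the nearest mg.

τ/t½ = 46/13 ≈ 3.5385, so f = (1/2)^(46/13) ≈ 0.086063.
Cmin,ss = (D/Vd)·f/(1−f), so D = Cmin,ss·Vd·(1−f)/f.
D = 19 × 11 × (1−f)/f ≈ 19 × 11 × 10.61940 ≈ 2219.45 mg.

2219 mg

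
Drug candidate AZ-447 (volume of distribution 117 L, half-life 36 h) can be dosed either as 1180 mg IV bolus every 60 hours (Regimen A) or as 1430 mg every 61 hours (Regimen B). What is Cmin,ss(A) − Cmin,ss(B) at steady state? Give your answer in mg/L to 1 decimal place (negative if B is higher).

Regimen A: f = (1/2)^(60/36) ≈ 0.3150; Cmin,ss = (1180/117)·f/(1−f) ≈ 4.638 mg/L.
Regimen B: f = (1/2)^(61/36) ≈ 0.3090; Cmin,ss = (1430/117)·f/(1−f) ≈ 5.466 mg/L.
Difference ≈ 4.638 − 5.466 ≈ -0.828 mg/L.

-0.8 mg/L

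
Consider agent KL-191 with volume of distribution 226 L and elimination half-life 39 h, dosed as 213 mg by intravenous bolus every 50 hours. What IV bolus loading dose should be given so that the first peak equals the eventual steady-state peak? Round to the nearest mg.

f = (1/2)^(50/39) ≈ 0.411210; accumulation ratio R = 1/(1−f) ≈ 1.69840.
Loading dose to hit Cmax,ss on first dose: D_load = D_maint·R ≈ 213 × 1.69840 ≈ 361.76 mg.

362 mg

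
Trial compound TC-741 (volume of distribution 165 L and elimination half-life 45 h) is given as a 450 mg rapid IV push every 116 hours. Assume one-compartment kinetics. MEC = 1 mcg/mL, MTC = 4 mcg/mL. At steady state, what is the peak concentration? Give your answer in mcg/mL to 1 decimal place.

τ/t½ = 116/45 ≈ 2.5778, so fraction remaining f = (1/2)^(116/45) ≈ 0.1675.
At steady state, accumulation factor R = 1/(1 − e^(−kτ)) ≈ 1.2012.
Single-dose peak C₀ = D/Vd = 450/165 ≈ 2.727 mcg/mL.
Steady-state peak Cmax,ss = C₀·R ≈ 2.727 × 1.2012 ≈ 3.276 mcg/mL.
Peak 3.3 mcg/mL vs MTC 4 mcg/mL: below toxic threshold.

3.3 mcg/mL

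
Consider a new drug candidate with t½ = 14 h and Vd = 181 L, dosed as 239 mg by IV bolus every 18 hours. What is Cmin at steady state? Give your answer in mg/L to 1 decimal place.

τ/t½ = 18/14 ≈ 1.2857, so fraction remaining f = (1/2)^(18/14) ≈ 0.4102.
Each bolus raises the concentration by D/Vd = 239/181 ≈ 1.320 mg/L.
Steady-state trough Cmin,ss = C₀·f/(1−f) ≈ 1.320 × 0.4102/0.5898 ≈ 0.918 mg/L.

0.9 mg/L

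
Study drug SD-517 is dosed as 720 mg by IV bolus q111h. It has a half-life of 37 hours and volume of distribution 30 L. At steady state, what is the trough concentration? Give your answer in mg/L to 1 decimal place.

The dosing interval is 3 half-lives, so f = 2^(−3) = 0.125.
At steady state, R = 1/(1 − 0.125) = 8/7.
Single-dose peak C₀ = D/Vd = 720/30 = 24 mg/L.
Steady-state peak Cmax,ss = C₀·R = 24 × 8/7 ≈ 27.429 mg/L.
Steady-state trough Cmin,ss = Cmax,ss·f ≈ 27.429 × 0.125 ≈ 3.429 mg/L.

3.4 mg/L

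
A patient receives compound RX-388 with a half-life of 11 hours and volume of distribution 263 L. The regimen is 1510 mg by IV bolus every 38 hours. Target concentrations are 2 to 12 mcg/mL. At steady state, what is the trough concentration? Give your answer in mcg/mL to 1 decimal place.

k = ln2/t½ = ln2/11 ≈ 0.063013 h⁻¹; fraction remaining f = e^(−kτ) = e^(−0.063013×38) ≈ 0.0912.
Accumulation ratio R = 1/(1 − f) ≈ 1/0.9088 ≈ 1.1004.
Single-dose peak C₀ = D/Vd = 1510/263 ≈ 5.741 mcg/mL.
Steady-state peak Cmax,ss = C₀·R ≈ 5.741 × 1.1004 ≈ 6.317 mcg/mL.
Steady-state trough Cmin,ss = Cmax,ss·f ≈ 6.317 × 0.0912 ≈ 0.576 mcg/mL.
Trough 0.6 mcg/mL vs MEC 2 mcg/mL: subtherapeutic.

0.6 mcg/mL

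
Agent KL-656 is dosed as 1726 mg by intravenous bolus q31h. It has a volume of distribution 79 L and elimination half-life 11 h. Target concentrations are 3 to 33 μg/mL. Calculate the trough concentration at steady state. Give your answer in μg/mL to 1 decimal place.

3.6 μg/mL

τ/t½ = 31/11 ≈ 2.8182, so fraction remaining f = (1/2)^(31/11) ≈ 0.1418.
Accumulation ratio R = 1/(1 − f) ≈ 1/0.8582 ≈ 1.1652.
Single-dose peak C₀ = D/Vd = 1726/79 ≈ 21.848 μg/mL.
Steady-state peak Cmax,ss = C₀·R ≈ 21.848 × 1.1652 ≈ 25.457 μg/mL.
Steady-state trough Cmin,ss = Cmax,ss·f ≈ 25.457 × 0.1418 ≈ 3.610 μg/mL.
Trough 3.6 μg/mL vs MEC 3 μg/mL: adequate.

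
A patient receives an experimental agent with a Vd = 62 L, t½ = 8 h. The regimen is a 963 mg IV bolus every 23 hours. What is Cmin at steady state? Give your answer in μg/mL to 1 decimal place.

2.5 μg/mL

Over one 23-h interval, 23/8 ≈ 2.875 half-lives elapse, leaving f ≈ 0.1363 of each dose.
Single-dose peak C₀ = D/Vd = 963/62 ≈ 15.532 μg/mL.
Steady-state trough Cmin,ss = C₀·f/(1−f) ≈ 15.532 × 0.1363/0.8637 ≈ 2.451 μg/mL.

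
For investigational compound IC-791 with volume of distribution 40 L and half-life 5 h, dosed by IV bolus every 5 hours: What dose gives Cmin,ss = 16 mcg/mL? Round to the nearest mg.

640 mg

τ/t½ = 5/5 ≈ 1, so f = (1/2)^(5/5) ≈ 0.500000.
Cmin,ss = (D/Vd)·f/(1−f), so D = Cmin,ss·Vd·(1−f)/f.
D = 16 × 40 × (1−f)/f ≈ 16 × 40 × 1.00000 ≈ 640.00 mg.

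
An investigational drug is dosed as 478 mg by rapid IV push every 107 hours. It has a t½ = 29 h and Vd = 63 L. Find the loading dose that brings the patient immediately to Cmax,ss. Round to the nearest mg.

f = (1/2)^(107/29) ≈ 0.077500; accumulation ratio R = 1/(1−f) ≈ 1.08401.
Loading dose to hit Cmax,ss on first dose: D_load = D_maint·R ≈ 478 × 1.08401 ≈ 518.16 mg.

518 mg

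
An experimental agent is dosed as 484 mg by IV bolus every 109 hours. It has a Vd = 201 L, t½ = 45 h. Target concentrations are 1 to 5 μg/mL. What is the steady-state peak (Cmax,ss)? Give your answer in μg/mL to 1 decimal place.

τ/t½ = 109/45 ≈ 2.4222, so fraction remaining f = (1/2)^(109/45) ≈ 0.1866.
At steady state, accumulation factor R = 1/(1 − e^(−kτ)) ≈ 1.2294.
Single-dose peak C₀ = D/Vd = 484/201 ≈ 2.408 μg/mL.
Cmax,ss = C₀/(1 − f) ≈ 2.408/0.8134 ≈ 2.960 μg/mL.
Peak 3.0 μg/mL vs MTC 5 μg/mL: below toxic threshold.

3.0 μg/mL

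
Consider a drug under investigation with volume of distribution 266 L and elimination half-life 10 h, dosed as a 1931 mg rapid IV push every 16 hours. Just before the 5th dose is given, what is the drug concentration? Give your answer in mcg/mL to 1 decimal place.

f = (1/2)^(τ/t½) = (1/2)^(16/10) ≈ 0.3299.
C₀ = D/Vd = 1931/266 ≈ 7.259 mcg/mL.
Before the 5th dose, 4 doses have been given. Superposition: Cmin = C₀·(f + f² + … + f^4).
≈ 7.259 × (0.3299 + 0.1088 + 0.0359 + 0.0118) ≈ 7.259 × 0.4864 ≈ 3.531 mcg/mL.

3.5 mcg/mL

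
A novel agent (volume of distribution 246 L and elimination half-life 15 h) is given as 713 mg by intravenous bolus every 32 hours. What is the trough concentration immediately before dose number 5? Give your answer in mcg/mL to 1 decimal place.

f = (1/2)^(τ/t½) = (1/2)^(32/15) ≈ 0.2279.
C₀ = D/Vd = 713/246 ≈ 2.898 mcg/mL.
Before the 5th dose, 4 doses have been given. Superposition: Cmin = C₀·(f + f² + … + f^4).
≈ 2.898 × (0.2279 + 0.0519 + 0.0118 + 0.0027) ≈ 2.898 × 0.2943 ≈ 0.853 mcg/mL.

0.9 mcg/mL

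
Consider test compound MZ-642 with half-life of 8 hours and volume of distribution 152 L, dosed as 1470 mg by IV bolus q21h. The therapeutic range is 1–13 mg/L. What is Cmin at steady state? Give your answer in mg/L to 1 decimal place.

k = ln2/t½ = ln2/8 ≈ 0.086643 h⁻¹; fraction remaining f = e^(−kτ) = e^(−0.086643×21) ≈ 0.1621.
At steady state, accumulation factor R = 1/(1 − e^(−kτ)) ≈ 1.1935.
Single-dose peak C₀ = D/Vd = 1470/152 ≈ 9.671 mg/L.
Steady-state peak Cmax,ss = C₀·R ≈ 9.671 × 1.1935 ≈ 11.542 mg/L.
Steady-state trough Cmin,ss = Cmax,ss·f ≈ 11.542 × 0.1621 ≈ 1.871 mg/L.
Trough 1.9 mg/L vs MEC 1 mg/L: adequate.

1.9 mg/L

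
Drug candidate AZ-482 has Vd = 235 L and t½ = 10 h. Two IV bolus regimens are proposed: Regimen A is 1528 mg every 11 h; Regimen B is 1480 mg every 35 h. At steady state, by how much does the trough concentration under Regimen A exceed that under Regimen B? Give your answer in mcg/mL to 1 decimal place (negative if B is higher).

5.1 mcg/mL

Regimen A: f = (1/2)^(11/10) ≈ 0.4665; Cmin,ss = (1528/235)·f/(1−f) ≈ 5.686 mcg/mL.
Regimen B: f = (1/2)^(35/10) ≈ 0.0884; Cmin,ss = (1480/235)·f/(1−f) ≈ 0.611 mcg/mL.
Difference ≈ 5.686 − 0.611 ≈ 5.075 mcg/mL.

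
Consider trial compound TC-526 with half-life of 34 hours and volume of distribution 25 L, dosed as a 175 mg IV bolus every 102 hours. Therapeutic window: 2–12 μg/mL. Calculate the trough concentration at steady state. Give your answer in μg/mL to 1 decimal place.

The dosing interval is 3 half-lives, so f = 2^(−3) = 0.125.
At steady state, R = 1/(1 − 0.125) = 8/7.
Single-dose peak C₀ = D/Vd = 175/25 = 7 μg/mL.
Steady-state peak Cmax,ss = C₀·R = 7 × 8/7 ≈ 8.000 μg/mL.
Steady-state trough Cmin,ss = Cmax,ss·f ≈ 8.000 × 0.125 ≈ 1.000 μg/mL.
Trough 1.0 μg/mL vs MEC 2 μg/mL: subtherapeutic.

1.0 μg/mL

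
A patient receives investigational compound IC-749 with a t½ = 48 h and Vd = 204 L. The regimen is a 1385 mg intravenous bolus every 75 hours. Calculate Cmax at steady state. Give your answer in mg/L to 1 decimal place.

τ/t½ = 75/48 ≈ 1.5625, so fraction remaining f = (1/2)^(75/48) ≈ 0.3386.
At steady state, accumulation factor R = 1/(1 − e^(−kτ)) ≈ 1.5119.
Each bolus raises the concentration by D/Vd = 1385/204 ≈ 6.789 mg/L.
Steady-state peak Cmax,ss = C₀·R ≈ 6.789 × 1.5119 ≈ 10.264 mg/L.

10.3 mg/L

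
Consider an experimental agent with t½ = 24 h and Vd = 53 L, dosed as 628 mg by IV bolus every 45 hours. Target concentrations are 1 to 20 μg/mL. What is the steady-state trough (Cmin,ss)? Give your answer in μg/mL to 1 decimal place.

4.4 μg/mL

τ/t½ = 45/24 ≈ 1.875, so fraction remaining f = (1/2)^(45/24) ≈ 0.2726.
Single-dose peak C₀ = D/Vd = 628/53 ≈ 11.849 μg/mL.
Steady-state trough Cmin,ss = C₀·f/(1−f) ≈ 11.849 × 0.2726/0.7274 ≈ 4.441 μg/mL.
Trough 4.4 μg/mL vs MEC 1 μg/mL: adequate.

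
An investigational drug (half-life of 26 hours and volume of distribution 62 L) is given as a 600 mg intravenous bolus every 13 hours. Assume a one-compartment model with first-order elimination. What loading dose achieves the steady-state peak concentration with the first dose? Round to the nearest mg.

f = (1/2)^(13/26) ≈ 0.707107; accumulation ratio R = 1/(1−f) ≈ 3.41422.
Loading dose to hit Cmax,ss on first dose: D_load = D_maint·R ≈ 600 × 3.41422 ≈ 2048.53 mg.

2049 mg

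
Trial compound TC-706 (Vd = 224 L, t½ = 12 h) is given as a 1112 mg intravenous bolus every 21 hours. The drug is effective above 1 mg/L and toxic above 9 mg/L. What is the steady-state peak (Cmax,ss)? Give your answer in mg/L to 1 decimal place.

τ/t½ = 21/12 ≈ 1.75, so fraction remaining f = (1/2)^(21/12) ≈ 0.2973.
At steady state, accumulation factor R = 1/(1 − e^(−kτ)) ≈ 1.4231.
Single-dose peak C₀ = D/Vd = 1112/224 ≈ 4.964 mg/L.
Steady-state peak Cmax,ss = C₀·R ≈ 4.964 × 1.4231 ≈ 7.064 mg/L.
Peak 7.1 mg/L vs MTC 9 mg/L: below toxic threshold.

7.1 mg/L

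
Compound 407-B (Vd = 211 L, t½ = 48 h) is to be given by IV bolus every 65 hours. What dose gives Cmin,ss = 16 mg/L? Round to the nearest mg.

5255 mg

τ/t½ = 65/48 ≈ 1.3542, so f = (1/2)^(65/48) ≈ 0.391161.
Cmin,ss = (D/Vd)·f/(1−f), so D = Cmin,ss·Vd·(1−f)/f.
D = 16 × 211 × (1−f)/f ≈ 16 × 211 × 1.55649 ≈ 5254.71 mg.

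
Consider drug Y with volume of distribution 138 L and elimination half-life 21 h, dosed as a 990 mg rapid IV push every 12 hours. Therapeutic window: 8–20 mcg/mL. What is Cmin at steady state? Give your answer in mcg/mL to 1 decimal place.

14.8 mcg/mL

k = ln2/t½ = ln2/21 ≈ 0.033007 h⁻¹; fraction remaining f = e^(−kτ) = e^(−0.033007×12) ≈ 0.6730.
Accumulation ratio R = 1/(1 − f) ≈ 1/0.3270 ≈ 3.0581.
Single-dose peak C₀ = D/Vd = 990/138 ≈ 7.174 mcg/mL.
Steady-state peak Cmax,ss = C₀·R ≈ 7.174 × 3.0581 ≈ 21.939 mcg/mL.
One interval later, Cmin,ss = Cmax,ss·e^(−kτ) ≈ 21.939 × 0.6730 ≈ 14.765 mcg/mL.
Trough 14.8 mcg/mL vs MEC 8 mcg/mL: adequate.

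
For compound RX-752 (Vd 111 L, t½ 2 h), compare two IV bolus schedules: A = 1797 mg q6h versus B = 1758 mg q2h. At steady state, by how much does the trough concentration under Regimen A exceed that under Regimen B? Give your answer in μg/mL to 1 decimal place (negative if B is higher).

Regimen A: f = (1/2)^(6/2) ≈ 0.1250; Cmin,ss = (1797/111)·f/(1−f) ≈ 2.313 μg/mL.
Regimen B: f = (1/2)^(2/2) ≈ 0.5000; Cmin,ss = (1758/111)·f/(1−f) ≈ 15.838 μg/mL.
Difference ≈ 2.313 − 15.838 ≈ -13.525 μg/mL.

-13.5 μg/mL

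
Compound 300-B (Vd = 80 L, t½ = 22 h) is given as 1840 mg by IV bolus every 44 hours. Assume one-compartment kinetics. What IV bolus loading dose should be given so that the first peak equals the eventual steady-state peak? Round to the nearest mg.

f = (1/2)^(44/22) ≈ 0.250000; accumulation ratio R = 1/(1−f) ≈ 1.33333.
Loading dose to hit Cmax,ss on first dose: D_load = D_maint·R ≈ 1840 × 1.33333 ≈ 2453.33 mg.

2453 mg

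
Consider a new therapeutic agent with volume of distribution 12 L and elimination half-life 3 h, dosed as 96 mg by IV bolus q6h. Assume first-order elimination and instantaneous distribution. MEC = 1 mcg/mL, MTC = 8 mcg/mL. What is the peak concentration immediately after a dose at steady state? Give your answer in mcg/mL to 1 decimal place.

The dosing interval is 2 half-lives, so f = 2^(−2) = 0.25.
Accumulation ratio R = 1/(1 − f) = 1/0.75 = 4/3.
Single-dose peak C₀ = D/Vd = 96/12 = 8 mcg/mL.
Steady-state peak Cmax,ss = C₀·R = 8 × 4/3 ≈ 10.667 mcg/mL.
Peak 10.7 mcg/mL vs MTC 8 mcg/mL: exceeds toxic threshold.

10.7 mcg/mL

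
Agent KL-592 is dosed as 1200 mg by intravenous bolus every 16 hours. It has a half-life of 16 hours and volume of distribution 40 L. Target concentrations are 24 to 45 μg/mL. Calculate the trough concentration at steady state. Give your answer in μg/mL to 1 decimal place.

30.0 μg/mL

τ = 16 h = 1 half-life, so f = (1/2)^1 = 0.5.
Accumulation ratio R = 1/(1 − f) = 1/0.5 = 2/1.
Single-dose peak C₀ = D/Vd = 1200/40 = 30 μg/mL.
Steady-state peak Cmax,ss = C₀·R = 30 × 2/1 ≈ 60.000 μg/mL.
Steady-state trough Cmin,ss = Cmax,ss·f ≈ 60.000 × 0.5 ≈ 30.000 μg/mL.
Trough 30.0 μg/mL vs MEC 24 μg/mL: adequate.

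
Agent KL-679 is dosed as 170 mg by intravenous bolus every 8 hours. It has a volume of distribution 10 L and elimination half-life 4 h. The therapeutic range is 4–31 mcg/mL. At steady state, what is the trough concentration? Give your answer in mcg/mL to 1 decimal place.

τ = 8 h = 2 half-lives, so f = (1/2)^2 = 0.25.
Accumulation ratio R = 1/(1 − f) = 1/0.75 = 4/3.
Single-dose peak C₀ = D/Vd = 170/10 = 17 mcg/mL.
Steady-state peak Cmax,ss = C₀·R = 17 × 4/3 ≈ 22.667 mcg/mL.
Steady-state trough Cmin,ss = Cmax,ss·f ≈ 22.667 × 0.25 ≈ 5.667 mcg/mL.
Trough 5.7 mcg/mL vs MEC 4 mcg/mL: adequate.

5.7 mcg/mL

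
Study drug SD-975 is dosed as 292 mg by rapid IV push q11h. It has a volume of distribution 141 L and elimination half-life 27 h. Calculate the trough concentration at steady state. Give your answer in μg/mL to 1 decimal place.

6.3 μg/mL

τ/t½ = 11/27 ≈ 0.40741, so fraction remaining f = (1/2)^(11/27) ≈ 0.7540.
Accumulation ratio R = 1/(1 − f) ≈ 1/0.2460 ≈ 4.0650.
Each bolus raises the concentration by D/Vd = 292/141 ≈ 2.071 μg/mL.
Steady-state peak Cmax,ss = C₀·R ≈ 2.071 × 4.0650 ≈ 8.419 μg/mL.
One interval later, Cmin,ss = Cmax,ss·e^(−kτ) ≈ 8.419 × 0.7540 ≈ 6.348 μg/mL.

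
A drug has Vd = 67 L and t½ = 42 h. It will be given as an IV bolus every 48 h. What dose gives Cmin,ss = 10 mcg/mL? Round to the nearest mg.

809 mg

τ/t½ = 48/42 ≈ 1.1429, so f = (1/2)^(48/42) ≈ 0.452862.
Cmin,ss = (D/Vd)·f/(1−f), so D = Cmin,ss·Vd·(1−f)/f.
D = 10 × 67 × (1−f)/f ≈ 10 × 67 × 1.20818 ≈ 809.48 mg.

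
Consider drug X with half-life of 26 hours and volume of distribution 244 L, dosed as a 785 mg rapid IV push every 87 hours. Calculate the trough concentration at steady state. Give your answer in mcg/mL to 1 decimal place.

k = ln2/t½ = ln2/26 ≈ 0.026660 h⁻¹; fraction remaining f = e^(−kτ) = e^(−0.026660×87) ≈ 0.0983.
Accumulation ratio R = 1/(1 − f) ≈ 1/0.9017 ≈ 1.1090.
Each bolus raises the concentration by D/Vd = 785/244 ≈ 3.217 mcg/mL.
Cmax,ss = C₀/(1 − f) ≈ 3.217/0.9017 ≈ 3.568 mcg/mL.
Steady-state trough Cmin,ss = Cmax,ss·f ≈ 3.568 × 0.0983 ≈ 0.351 mcg/mL.

0.4 mcg/mL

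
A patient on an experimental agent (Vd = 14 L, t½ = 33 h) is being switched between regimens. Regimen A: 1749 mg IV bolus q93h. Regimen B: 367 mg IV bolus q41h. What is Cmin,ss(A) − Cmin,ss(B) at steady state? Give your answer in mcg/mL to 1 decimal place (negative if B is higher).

1.4 mcg/mL

Regimen A: f = (1/2)^(93/33) ≈ 0.1418; Cmin,ss = (1749/14)·f/(1−f) ≈ 20.642 mcg/mL.
Regimen B: f = (1/2)^(41/33) ≈ 0.4227; Cmin,ss = (367/14)·f/(1−f) ≈ 19.194 mcg/mL.
Difference ≈ 20.642 − 19.194 ≈ 1.448 mcg/mL.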